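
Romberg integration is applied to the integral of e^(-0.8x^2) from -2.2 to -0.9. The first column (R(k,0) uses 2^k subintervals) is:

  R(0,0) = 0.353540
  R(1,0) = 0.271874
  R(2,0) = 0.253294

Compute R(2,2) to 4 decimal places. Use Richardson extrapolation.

0.2473

Richardson extrapolation on the trapezoidal column (denominator 4−1=3):
R(1,1) = 0.271874 + (0.271874 − 0.353540)/3 = 0.244652
R(2,1) = 0.253294 + (0.253294 − 0.271874)/3 = 0.247101
R(2,2) = 0.247101 + (0.247101 − 0.244652)/15 = 0.247264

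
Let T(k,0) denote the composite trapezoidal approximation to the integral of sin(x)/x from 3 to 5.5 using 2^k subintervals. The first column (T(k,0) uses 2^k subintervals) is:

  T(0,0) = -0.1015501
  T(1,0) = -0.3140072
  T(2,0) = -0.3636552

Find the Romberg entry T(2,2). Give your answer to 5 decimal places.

-0.37990

Richardson extrapolation on the trapezoidal column (denominator 4−1=3):
T(1,1) = -0.3140072 + (-0.3140072 − (-0.1015501))/3 = -0.3848262
T(2,1) = (4·(-0.3636552) − (-0.3140072)) / 3 = -0.3802045
T(2,2) = -0.3802045 + (-0.3802045 − (-0.3848262))/15 = -0.3798964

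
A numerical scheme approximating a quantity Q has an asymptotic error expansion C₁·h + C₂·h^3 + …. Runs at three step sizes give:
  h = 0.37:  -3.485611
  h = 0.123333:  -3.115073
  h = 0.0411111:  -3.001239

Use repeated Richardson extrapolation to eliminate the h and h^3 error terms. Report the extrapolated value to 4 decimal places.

First eliminate the h term (factor 3^1 = 3):
  B₁ = (3·(-3.115073) − (-3.485611))/2 = -2.929804
  B₂ = (3·(-3.001239) − (-3.115073))/2 = -2.944322
Then eliminate the h^3 term (factor 3^3 = 27):
  (27·(-2.944322) − (-2.929804))/26 = -2.944880

-2.9449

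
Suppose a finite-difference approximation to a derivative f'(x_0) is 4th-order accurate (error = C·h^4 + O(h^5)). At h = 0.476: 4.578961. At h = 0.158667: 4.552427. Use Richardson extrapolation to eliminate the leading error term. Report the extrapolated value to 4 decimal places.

4.5521

Extrapolated value = (81·A(h/3) − A(h)) / (81 − 1)
= (81·4.552427 − 4.578961) / 80
= 364.167626 / 80 = 4.552095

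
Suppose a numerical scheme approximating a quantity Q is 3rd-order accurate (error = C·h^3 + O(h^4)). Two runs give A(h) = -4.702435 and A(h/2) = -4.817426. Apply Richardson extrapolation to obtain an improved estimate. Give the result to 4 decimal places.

The leading error scales as h^3; refining by a factor of 2 reduces it by 2^3 = 8.
Extrapolated value = (8·A(h/2) − A(h)) / (8 − 1)
= (8·(-4.817426) − (-4.702435)) / 7
= -33.836973 / 7 = -4.833853

-4.8339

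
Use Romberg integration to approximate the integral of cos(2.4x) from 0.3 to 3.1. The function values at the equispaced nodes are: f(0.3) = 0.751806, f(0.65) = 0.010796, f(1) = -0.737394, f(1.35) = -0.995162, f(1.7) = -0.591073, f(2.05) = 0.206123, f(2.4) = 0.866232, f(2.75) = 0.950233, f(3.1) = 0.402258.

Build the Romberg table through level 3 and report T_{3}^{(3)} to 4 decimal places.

0.1058

T_{0}^{(0)} (trapezoid, 1 panel, h=2.8000): 1.615690
T_{1}^{(0)} (trapezoid, 2 panels, h=1.4000): -0.019657
T_{2}^{(0)} (trapezoid, 4 panels, h=0.7000): 0.080358
T_{3}^{(0)} (trapezoid, 8 panels, h=0.3500): 0.100375
T_{1}^{(1)} = -0.019657 + (-0.019657 − 1.615690)/3 = -0.564773
T_{2}^{(1)} = 0.080358 + (0.080358 − (-0.019657))/3 = 0.113696
T_{3}^{(1)} = 0.100375 + (0.100375 − 0.080358)/3 = 0.107047
T_{2}^{(2)} = 0.113696 + (0.113696 − (-0.564773))/15 = 0.158927
T_{3}^{(2)} = 0.107047 + (0.107047 − 0.113696)/15 = 0.106604
T_{3}^{(3)} = 0.106604 + (0.106604 − 0.158927)/63 = 0.105773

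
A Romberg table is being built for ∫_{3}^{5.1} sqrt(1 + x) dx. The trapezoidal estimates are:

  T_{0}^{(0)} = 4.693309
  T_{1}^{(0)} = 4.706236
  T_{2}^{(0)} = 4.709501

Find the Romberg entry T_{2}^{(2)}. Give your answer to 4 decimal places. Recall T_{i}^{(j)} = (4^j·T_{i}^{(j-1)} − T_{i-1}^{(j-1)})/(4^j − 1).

Richardson extrapolation on the trapezoidal column (denominator 4−1=3):
T_{1}^{(1)} = (4·4.706236 − 4.693309) / 3 = 4.710545
T_{2}^{(1)} = (4·4.709501 − 4.706236) / 3 = 4.710589
T_{2}^{(2)} = (16·4.710589 − 4.710545) / 15 = 4.710592

4.7106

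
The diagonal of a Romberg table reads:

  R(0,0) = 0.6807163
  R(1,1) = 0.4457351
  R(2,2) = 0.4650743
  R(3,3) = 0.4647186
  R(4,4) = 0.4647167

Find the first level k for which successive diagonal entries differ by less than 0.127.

|R(1,1) − R(0,0)| = 0.2349812 ≥ 0.127
|R(2,2) − R(1,1)| = 0.0193392 < 0.127

k = 2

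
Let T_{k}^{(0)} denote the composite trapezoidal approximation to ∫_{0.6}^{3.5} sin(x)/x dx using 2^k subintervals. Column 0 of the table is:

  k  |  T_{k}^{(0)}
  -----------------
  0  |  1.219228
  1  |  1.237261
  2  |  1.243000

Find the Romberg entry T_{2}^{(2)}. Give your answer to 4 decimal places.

T_{1}^{(1)} = 1.237261 + (1.237261 − 1.219228)/3 = 1.243272
T_{2}^{(1)} = 1.243000 + (1.243000 − 1.237261)/3 = 1.244913
T_{2}^{(2)} = (16·1.244913 − 1.243272) / 15 = 1.245022
(Column j=1 coincides with Simpson's rule on the same nodes.)

1.2450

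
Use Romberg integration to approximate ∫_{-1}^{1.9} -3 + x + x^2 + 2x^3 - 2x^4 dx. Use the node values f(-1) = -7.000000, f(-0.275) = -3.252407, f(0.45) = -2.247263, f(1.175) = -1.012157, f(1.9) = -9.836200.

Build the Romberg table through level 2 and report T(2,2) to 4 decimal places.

T(0,0) (trapezoid, 1 panel, h=2.9000): -24.412490
T(1,0) (trapezoid, 2 panels, h=1.4500): -15.464776
T(2,0) (trapezoid, 4 panels, h=0.7250): -10.824197
T(1,1) = -15.464776 + (-15.464776 − (-24.412490))/3 = -12.482205
T(2,1) = -10.824197 + (-10.824197 − (-15.464776))/3 = -9.277337
T(2,2) = -9.277337 + (-9.277337 − (-12.482205))/15 = -9.063679

-9.0637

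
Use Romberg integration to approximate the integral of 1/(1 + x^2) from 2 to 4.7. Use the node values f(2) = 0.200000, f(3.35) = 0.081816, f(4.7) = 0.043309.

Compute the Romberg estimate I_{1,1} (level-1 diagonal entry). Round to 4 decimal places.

0.2568

I_{0,0} (trapezoid, 1 panel, h=2.7000): 0.328467
I_{1,0} (trapezoid, 2 panels, h=1.3500): 0.274685
I_{1,1} = 0.274685 + (0.274685 − 0.328467)/3 = 0.256758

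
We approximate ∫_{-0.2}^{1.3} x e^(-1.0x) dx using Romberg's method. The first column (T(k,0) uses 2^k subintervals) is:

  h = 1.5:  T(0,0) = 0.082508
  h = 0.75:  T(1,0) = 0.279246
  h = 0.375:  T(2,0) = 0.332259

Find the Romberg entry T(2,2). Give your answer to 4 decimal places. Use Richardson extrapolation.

Richardson extrapolation on the trapezoidal column (denominator 4−1=3):
T(1,1) = (4·0.279246 − 0.082508) / 3 = 0.344825
T(2,1) = (4·0.332259 − 0.279246) / 3 = 0.349930
T(2,2) = (16·0.349930 − 0.344825) / 15 = 0.350270
(Column j=1 coincides with Simpson's rule on the same nodes.)

0.3503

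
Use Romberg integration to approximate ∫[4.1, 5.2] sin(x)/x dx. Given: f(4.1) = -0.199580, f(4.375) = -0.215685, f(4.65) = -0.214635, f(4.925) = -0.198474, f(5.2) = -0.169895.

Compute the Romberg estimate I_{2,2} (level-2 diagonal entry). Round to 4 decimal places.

I_{0,0} (trapezoid, 1 panel, h=1.1000): -0.203211
I_{1,0} (trapezoid, 2 panels, h=0.5500): -0.219655
I_{2,0} (trapezoid, 4 panels, h=0.2750): -0.223721
I_{1,1} = -0.219655 + (-0.219655 − (-0.203211))/3 = -0.225136
I_{2,1} = -0.223721 + (-0.223721 − (-0.219655))/3 = -0.225076
I_{2,2} = -0.225076 + (-0.225076 − (-0.225136))/15 = -0.225072

-0.2251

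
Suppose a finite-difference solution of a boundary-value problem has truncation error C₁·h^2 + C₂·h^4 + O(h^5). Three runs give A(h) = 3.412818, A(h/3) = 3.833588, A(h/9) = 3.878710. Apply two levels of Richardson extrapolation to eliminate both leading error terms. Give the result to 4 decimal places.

3.8843

First eliminate the h^2 term (factor 3^2 = 9):
  B₁ = (9·3.833588 − 3.412818)/8 = 3.886184
  B₂ = (9·3.878710 − 3.833588)/8 = 3.884350
Then eliminate the h^4 term (factor 3^4 = 81):
  (81·3.884350 − 3.886184)/80 = 3.884327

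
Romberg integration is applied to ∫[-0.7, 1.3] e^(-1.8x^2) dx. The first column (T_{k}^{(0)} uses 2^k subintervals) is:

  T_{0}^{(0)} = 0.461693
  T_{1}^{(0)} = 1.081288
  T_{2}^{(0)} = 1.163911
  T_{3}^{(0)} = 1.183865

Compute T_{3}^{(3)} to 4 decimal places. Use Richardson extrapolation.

1.1905

T_{1}^{(1)} = 1.081288 + (1.081288 − 0.461693)/3 = 1.287820
T_{2}^{(1)} = (4·1.163911 − 1.081288) / 3 = 1.191452
T_{3}^{(1)} = (4·1.183865 − 1.163911) / 3 = 1.190516
T_{2}^{(2)} = (16·1.191452 − 1.287820) / 15 = 1.185027
T_{3}^{(2)} = (16·1.190516 − 1.191452) / 15 = 1.190454
T_{3}^{(3)} = 1.190454 + (1.190454 − 1.185027)/63 = 1.190540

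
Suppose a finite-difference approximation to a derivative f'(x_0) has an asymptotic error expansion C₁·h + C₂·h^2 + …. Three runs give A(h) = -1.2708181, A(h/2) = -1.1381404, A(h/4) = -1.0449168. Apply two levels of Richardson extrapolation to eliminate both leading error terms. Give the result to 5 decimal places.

-0.93377

First eliminate the h term (factor 2^1 = 2):
  B₁ = (2·(-1.1381404) − (-1.2708181))/1 = -1.0054627
  B₂ = (2·(-1.0449168) − (-1.1381404))/1 = -0.9516932
Then eliminate the h^2 term (factor 2^2 = 4):
  (4·(-0.9516932) − (-1.0054627))/3 = -0.9337700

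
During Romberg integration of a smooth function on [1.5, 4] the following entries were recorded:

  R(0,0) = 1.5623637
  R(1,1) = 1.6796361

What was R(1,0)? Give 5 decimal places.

From R(1,1) = (4·R(1,0) − R(0,0))/3, solve for R(1,0):
4·R(1,0) = 3·1.6796361 + 1.5623637 = 6.6012720
R(1,0) = 1.6503180

1.65032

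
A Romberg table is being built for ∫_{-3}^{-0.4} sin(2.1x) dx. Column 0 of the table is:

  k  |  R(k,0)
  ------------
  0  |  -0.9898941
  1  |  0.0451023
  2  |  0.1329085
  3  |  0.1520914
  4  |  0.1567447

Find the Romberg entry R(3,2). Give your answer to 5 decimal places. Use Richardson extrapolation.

Richardson extrapolation on the trapezoidal column (denominator 4−1=3):
R(2,1) = 0.1329085 + (0.1329085 − 0.0451023)/3 = 0.1621772
R(3,1) = 0.1520914 + (0.1520914 − 0.1329085)/3 = 0.1584857
R(3,2) = 0.1584857 + (0.1584857 − 0.1621772)/15 = 0.1582396

0.15824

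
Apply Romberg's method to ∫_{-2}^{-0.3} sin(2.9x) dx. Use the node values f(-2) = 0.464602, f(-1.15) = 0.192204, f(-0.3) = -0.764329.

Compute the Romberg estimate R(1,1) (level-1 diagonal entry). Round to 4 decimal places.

0.1329

R(0,0) (trapezoid, 1 panel, h=1.7000): -0.254768
R(1,0) (trapezoid, 2 panels, h=0.8500): 0.035989
R(1,1) = 0.035989 + (0.035989 − (-0.254768))/3 = 0.132908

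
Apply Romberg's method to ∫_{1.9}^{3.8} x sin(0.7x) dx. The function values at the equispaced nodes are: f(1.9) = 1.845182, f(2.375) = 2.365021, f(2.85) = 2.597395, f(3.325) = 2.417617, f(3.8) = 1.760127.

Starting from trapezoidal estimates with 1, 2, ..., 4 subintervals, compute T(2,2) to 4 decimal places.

T(0,0) (trapezoid, 1 panel, h=1.9000): 3.425044
T(1,0) (trapezoid, 2 panels, h=0.9500): 4.180047
T(2,0) (trapezoid, 4 panels, h=0.4750): 4.361777
T(1,1) = 4.180047 + (4.180047 − 3.425044)/3 = 4.431715
T(2,1) = 4.361777 + (4.361777 − 4.180047)/3 = 4.422354
T(2,2) = 4.422354 + (4.422354 − 4.431715)/15 = 4.421730

4.4217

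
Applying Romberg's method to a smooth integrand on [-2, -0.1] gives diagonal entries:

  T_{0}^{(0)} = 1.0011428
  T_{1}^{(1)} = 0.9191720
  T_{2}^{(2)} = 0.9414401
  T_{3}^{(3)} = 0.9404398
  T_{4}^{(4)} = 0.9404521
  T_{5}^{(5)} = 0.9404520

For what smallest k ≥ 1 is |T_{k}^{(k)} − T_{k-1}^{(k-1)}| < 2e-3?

k = 3

|T_{1}^{(1)} − T_{0}^{(0)}| = 0.0819708 ≥ 2e-3
|T_{2}^{(2)} − T_{1}^{(1)}| = 0.0222681 ≥ 2e-3
|T_{3}^{(3)} − T_{2}^{(2)}| = 0.0010003 < 2e-3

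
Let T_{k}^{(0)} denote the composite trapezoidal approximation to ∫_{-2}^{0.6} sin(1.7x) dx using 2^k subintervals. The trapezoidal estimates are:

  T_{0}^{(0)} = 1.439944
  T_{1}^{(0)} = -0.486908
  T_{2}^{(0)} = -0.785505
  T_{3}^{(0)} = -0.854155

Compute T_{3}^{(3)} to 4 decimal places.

-0.8766

T_{1}^{(1)} = (4·(-0.486908) − 1.439944) / 3 = -1.129192
T_{2}^{(1)} = -0.785505 + (-0.785505 − (-0.486908))/3 = -0.885037
T_{3}^{(1)} = (4·(-0.854155) − (-0.785505)) / 3 = -0.877038
T_{2}^{(2)} = -0.885037 + (-0.885037 − (-1.129192))/15 = -0.868760
T_{3}^{(2)} = -0.877038 + (-0.877038 − (-0.885037))/15 = -0.876505
T_{3}^{(3)} = -0.876505 + (-0.876505 − (-0.868760))/63 = -0.876628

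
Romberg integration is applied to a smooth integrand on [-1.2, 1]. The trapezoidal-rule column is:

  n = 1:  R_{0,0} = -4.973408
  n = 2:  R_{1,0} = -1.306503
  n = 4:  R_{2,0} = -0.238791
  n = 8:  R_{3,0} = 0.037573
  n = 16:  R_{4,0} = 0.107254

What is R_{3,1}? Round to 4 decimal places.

Richardson extrapolation on the trapezoidal column (denominator 4−1=3):
R_{3,1} = 0.037573 + (0.037573 − (-0.238791))/3 = 0.129694

0.1297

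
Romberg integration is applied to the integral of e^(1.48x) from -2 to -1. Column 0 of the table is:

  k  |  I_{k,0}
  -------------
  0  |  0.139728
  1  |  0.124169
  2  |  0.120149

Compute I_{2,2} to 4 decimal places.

0.1188

Richardson extrapolation on the trapezoidal column (denominator 4−1=3):
I_{1,1} = (4·0.124169 − 0.139728) / 3 = 0.118983
I_{2,1} = 0.120149 + (0.120149 − 0.124169)/3 = 0.118809
I_{2,2} = (16·0.118809 − 0.118983) / 15 = 0.118797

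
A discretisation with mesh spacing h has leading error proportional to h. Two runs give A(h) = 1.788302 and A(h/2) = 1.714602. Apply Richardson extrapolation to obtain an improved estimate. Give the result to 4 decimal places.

Extrapolated value = (2·A(h/2) − A(h)) / (2 − 1)
= (2·1.714602 − 1.788302) / 1
= 1.640902 / 1 = 1.640902

1.6409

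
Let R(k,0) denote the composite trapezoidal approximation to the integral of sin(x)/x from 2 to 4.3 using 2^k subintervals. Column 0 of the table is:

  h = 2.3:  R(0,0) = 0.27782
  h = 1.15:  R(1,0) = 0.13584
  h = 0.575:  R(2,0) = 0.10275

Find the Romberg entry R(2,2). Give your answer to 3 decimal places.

0.092

Richardson extrapolation on the trapezoidal column (denominator 4−1=3):
R(1,1) = (4·0.13584 − 0.27782) / 3 = 0.08851
R(2,1) = (4·0.10275 − 0.13584) / 3 = 0.09172
R(2,2) = 0.09172 + (0.09172 − 0.08851)/15 = 0.09193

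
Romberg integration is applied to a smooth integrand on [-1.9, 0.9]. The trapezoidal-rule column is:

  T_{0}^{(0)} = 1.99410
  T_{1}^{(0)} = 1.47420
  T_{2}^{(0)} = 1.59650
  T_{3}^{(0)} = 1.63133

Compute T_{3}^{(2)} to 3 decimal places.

Richardson extrapolation on the trapezoidal column (denominator 4−1=3):
T_{2}^{(1)} = (4·1.59650 − 1.47420) / 3 = 1.63727
T_{3}^{(1)} = 1.63133 + (1.63133 − 1.59650)/3 = 1.64294
T_{3}^{(2)} = (16·1.64294 − 1.63727) / 15 = 1.64332

1.643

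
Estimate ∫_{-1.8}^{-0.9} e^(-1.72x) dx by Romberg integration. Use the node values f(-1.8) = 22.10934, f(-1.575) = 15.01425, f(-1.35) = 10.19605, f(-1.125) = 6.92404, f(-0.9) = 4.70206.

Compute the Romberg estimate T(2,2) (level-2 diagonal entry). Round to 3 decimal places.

T(0,0) (trapezoid, 1 panel, h=0.9000): 12.06513
T(1,0) (trapezoid, 2 panels, h=0.4500): 10.62079
T(2,0) (trapezoid, 4 panels, h=0.2250): 10.24651
T(1,1) = 10.62079 + (10.62079 − 12.06513)/3 = 10.13934
T(2,1) = 10.24651 + (10.24651 − 10.62079)/3 = 10.12175
T(2,2) = 10.12175 + (10.12175 − 10.13934)/15 = 10.12058

10.121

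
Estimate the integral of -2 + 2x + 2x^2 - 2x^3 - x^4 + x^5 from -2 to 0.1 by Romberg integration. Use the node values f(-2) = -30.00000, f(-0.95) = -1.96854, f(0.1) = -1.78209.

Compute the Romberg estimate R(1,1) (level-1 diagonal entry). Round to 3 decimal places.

-13.880

R(0,0) (trapezoid, 1 panel, h=2.1000): -33.37119
R(1,0) (trapezoid, 2 panels, h=1.0500): -18.75256
R(1,1) = -18.75256 + (-18.75256 − (-33.37119))/3 = -13.87968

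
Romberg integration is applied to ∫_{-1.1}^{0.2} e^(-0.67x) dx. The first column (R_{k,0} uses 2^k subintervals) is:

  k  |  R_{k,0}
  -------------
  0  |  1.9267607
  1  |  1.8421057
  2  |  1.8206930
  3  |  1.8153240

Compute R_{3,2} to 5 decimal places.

1.81353

Richardson extrapolation on the trapezoidal column (denominator 4−1=3):
R_{2,1} = (4·1.8206930 − 1.8421057) / 3 = 1.8135554
R_{3,1} = 1.8153240 + (1.8153240 − 1.8206930)/3 = 1.8135343
R_{3,2} = (16·1.8135343 − 1.8135554) / 15 = 1.8135329
(Column j=1 coincides with Simpson's rule on the same nodes.)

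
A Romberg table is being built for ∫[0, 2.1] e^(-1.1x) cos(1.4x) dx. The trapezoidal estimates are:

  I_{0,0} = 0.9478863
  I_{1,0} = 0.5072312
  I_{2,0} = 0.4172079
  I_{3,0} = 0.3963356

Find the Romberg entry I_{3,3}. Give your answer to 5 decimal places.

I_{1,1} = 0.5072312 + (0.5072312 − 0.9478863)/3 = 0.3603462
I_{2,1} = 0.4172079 + (0.4172079 − 0.5072312)/3 = 0.3872001
I_{3,1} = (4·0.3963356 − 0.4172079) / 3 = 0.3893782
I_{2,2} = 0.3872001 + (0.3872001 − 0.3603462)/15 = 0.3889904
I_{3,2} = 0.3893782 + (0.3893782 − 0.3872001)/15 = 0.3895234
I_{3,3} = (64·0.3895234 − 0.3889904) / 63 = 0.3895319

0.38953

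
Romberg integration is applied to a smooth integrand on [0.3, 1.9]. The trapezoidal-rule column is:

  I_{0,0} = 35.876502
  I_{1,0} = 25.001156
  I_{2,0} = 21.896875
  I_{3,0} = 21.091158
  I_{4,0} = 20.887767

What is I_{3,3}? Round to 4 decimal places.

Richardson extrapolation on the trapezoidal column (denominator 4−1=3):
I_{1,1} = (4·25.001156 − 35.876502) / 3 = 21.376041
I_{2,1} = 21.896875 + (21.896875 − 25.001156)/3 = 20.862115
I_{3,1} = 21.091158 + (21.091158 − 21.896875)/3 = 20.822586
I_{2,2} = (16·20.862115 − 21.376041) / 15 = 20.827853
I_{3,2} = (16·20.822586 − 20.862115) / 15 = 20.819951
I_{3,3} = (64·20.819951 − 20.827853) / 63 = 20.819826
(Column j=1 coincides with Simpson's rule on the same nodes.)

20.8198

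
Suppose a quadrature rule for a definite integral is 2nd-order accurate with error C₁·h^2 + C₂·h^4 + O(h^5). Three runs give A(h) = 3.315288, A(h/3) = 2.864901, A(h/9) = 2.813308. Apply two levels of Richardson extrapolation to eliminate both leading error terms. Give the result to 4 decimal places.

First eliminate the h^2 term (factor 3^2 = 9):
  B₁ = (9·2.864901 − 3.315288)/8 = 2.808603
  B₂ = (9·2.813308 − 2.864901)/8 = 2.806859
Then eliminate the h^4 term (factor 3^4 = 81):
  (81·2.806859 − 2.808603)/80 = 2.806837

2.8068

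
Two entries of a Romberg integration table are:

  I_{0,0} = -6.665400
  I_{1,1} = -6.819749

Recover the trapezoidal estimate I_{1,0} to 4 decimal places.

-6.7812

From I_{1,1} = (4·I_{1,0} − I_{0,0})/3, solve for I_{1,0}:
4·I_{1,0} = 3·(-6.819749) + (-6.665400) = -27.124647
I_{1,0} = -6.781162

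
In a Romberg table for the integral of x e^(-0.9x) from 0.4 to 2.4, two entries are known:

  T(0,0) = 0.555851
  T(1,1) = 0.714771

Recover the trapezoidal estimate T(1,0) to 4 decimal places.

0.6750

From T(1,1) = (4·T(1,0) − T(0,0))/3, solve for T(1,0):
4·T(1,0) = 3·0.714771 + 0.555851 = 2.700164
T(1,0) = 0.675041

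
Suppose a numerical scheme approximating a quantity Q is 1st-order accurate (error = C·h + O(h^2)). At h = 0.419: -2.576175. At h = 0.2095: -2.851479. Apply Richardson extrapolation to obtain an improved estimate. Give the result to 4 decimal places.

The leading error scales as h; refining by a factor of 2 reduces it by 2^1 = 2.
Extrapolated value = (2·A(h/2) − A(h)) / (2 − 1)
= (2·(-2.851479) − (-2.576175)) / 1
= -3.126783 / 1 = -3.126783

-3.1268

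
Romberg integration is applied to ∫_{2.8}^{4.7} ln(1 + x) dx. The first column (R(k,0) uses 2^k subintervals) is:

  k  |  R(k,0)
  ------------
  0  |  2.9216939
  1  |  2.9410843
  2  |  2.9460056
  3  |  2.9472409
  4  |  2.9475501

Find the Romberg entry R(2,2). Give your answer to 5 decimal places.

2.94765

Richardson extrapolation on the trapezoidal column (denominator 4−1=3):
R(1,1) = 2.9410843 + (2.9410843 − 2.9216939)/3 = 2.9475478
R(2,1) = 2.9460056 + (2.9460056 − 2.9410843)/3 = 2.9476460
R(2,2) = 2.9476460 + (2.9476460 − 2.9475478)/15 = 2.9476525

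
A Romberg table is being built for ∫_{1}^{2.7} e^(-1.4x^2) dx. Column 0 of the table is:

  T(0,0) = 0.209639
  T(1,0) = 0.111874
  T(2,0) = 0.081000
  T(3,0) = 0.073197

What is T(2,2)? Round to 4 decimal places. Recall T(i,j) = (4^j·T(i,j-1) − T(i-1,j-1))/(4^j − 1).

0.0701

Richardson extrapolation on the trapezoidal column (denominator 4−1=3):
T(1,1) = 0.111874 + (0.111874 − 0.209639)/3 = 0.079286
T(2,1) = (4·0.081000 − 0.111874) / 3 = 0.070709
T(2,2) = 0.070709 + (0.070709 − 0.079286)/15 = 0.070137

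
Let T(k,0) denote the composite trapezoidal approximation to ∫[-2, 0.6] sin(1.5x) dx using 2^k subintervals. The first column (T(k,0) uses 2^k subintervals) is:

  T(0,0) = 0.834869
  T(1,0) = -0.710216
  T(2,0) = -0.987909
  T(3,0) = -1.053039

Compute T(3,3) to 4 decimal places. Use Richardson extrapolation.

Richardson extrapolation on the trapezoidal column (denominator 4−1=3):
T(1,1) = (4·(-0.710216) − 0.834869) / 3 = -1.225244
T(2,1) = -0.987909 + (-0.987909 − (-0.710216))/3 = -1.080473
T(3,1) = (4·(-1.053039) − (-0.987909)) / 3 = -1.074749
T(2,2) = -1.080473 + (-1.080473 − (-1.225244))/15 = -1.070822
T(3,2) = -1.074749 + (-1.074749 − (-1.080473))/15 = -1.074367
T(3,3) = -1.074367 + (-1.074367 − (-1.070822))/63 = -1.074423

-1.0744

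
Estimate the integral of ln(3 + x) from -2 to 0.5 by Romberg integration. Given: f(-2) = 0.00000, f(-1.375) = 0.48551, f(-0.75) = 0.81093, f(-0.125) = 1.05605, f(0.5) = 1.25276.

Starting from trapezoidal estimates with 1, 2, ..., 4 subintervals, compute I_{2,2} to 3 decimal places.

I_{0,0} (trapezoid, 1 panel, h=2.5000): 1.56595
I_{1,0} (trapezoid, 2 panels, h=1.2500): 1.79664
I_{2,0} (trapezoid, 4 panels, h=0.6250): 1.86179
I_{1,1} = 1.79664 + (1.79664 − 1.56595)/3 = 1.87354
I_{2,1} = 1.86179 + (1.86179 − 1.79664)/3 = 1.88351
I_{2,2} = 1.88351 + (1.88351 − 1.87354)/15 = 1.88417

1.884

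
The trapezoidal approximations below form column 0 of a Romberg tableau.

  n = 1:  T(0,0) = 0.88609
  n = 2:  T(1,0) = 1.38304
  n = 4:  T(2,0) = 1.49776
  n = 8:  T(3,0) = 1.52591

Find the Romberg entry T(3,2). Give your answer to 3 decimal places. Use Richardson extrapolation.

1.535

T(2,1) = 1.49776 + (1.49776 − 1.38304)/3 = 1.53600
T(3,1) = (4·1.52591 − 1.49776) / 3 = 1.53529
T(3,2) = (16·1.53529 − 1.53600) / 15 = 1.53524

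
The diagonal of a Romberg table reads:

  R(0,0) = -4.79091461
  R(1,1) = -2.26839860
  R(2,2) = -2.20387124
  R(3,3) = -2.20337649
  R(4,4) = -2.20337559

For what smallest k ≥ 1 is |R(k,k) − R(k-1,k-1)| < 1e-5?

k = 4

|R(1,1) − R(0,0)| = 2.52251601 ≥ 1e-5
|R(2,2) − R(1,1)| = 0.06452736 ≥ 1e-5
|R(3,3) − R(2,2)| = 0.00049475 ≥ 1e-5
|R(4,4) − R(3,3)| = 0.00000090 < 1e-5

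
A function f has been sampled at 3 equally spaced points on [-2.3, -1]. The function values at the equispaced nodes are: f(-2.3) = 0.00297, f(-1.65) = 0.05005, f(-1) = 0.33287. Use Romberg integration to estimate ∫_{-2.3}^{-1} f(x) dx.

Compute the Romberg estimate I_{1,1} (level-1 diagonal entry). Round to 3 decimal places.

I_{0,0} (trapezoid, 1 panel, h=1.3000): 0.21830
I_{1,0} (trapezoid, 2 panels, h=0.6500): 0.14168
I_{1,1} = 0.14168 + (0.14168 − 0.21830)/3 = 0.11614

0.116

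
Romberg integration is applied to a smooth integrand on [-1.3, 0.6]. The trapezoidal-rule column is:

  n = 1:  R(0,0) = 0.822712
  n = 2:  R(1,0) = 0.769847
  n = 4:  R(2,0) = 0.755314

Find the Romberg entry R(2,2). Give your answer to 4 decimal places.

R(1,1) = (4·0.769847 − 0.822712) / 3 = 0.752225
R(2,1) = 0.755314 + (0.755314 − 0.769847)/3 = 0.750470
R(2,2) = 0.750470 + (0.750470 − 0.752225)/15 = 0.750353

0.7504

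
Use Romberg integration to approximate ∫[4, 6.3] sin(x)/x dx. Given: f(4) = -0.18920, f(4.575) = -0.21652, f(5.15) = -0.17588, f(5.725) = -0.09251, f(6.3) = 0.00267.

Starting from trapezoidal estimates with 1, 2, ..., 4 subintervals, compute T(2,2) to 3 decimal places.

-0.340

T(0,0) (trapezoid, 1 panel, h=2.3000): -0.21451
T(1,0) (trapezoid, 2 panels, h=1.1500): -0.30952
T(2,0) (trapezoid, 4 panels, h=0.5750): -0.33245
T(1,1) = -0.30952 + (-0.30952 − (-0.21451))/3 = -0.34119
T(2,1) = -0.33245 + (-0.33245 − (-0.30952))/3 = -0.34009
T(2,2) = -0.34009 + (-0.34009 − (-0.34119))/15 = -0.34002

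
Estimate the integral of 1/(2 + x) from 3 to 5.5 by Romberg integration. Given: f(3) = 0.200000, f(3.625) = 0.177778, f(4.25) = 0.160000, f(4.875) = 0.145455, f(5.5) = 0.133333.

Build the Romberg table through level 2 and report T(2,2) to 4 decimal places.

0.4055

T(0,0) (trapezoid, 1 panel, h=2.5000): 0.416666
T(1,0) (trapezoid, 2 panels, h=1.2500): 0.408333
T(2,0) (trapezoid, 4 panels, h=0.6250): 0.406187
T(1,1) = 0.408333 + (0.408333 − 0.416666)/3 = 0.405555
T(2,1) = 0.406187 + (0.406187 − 0.408333)/3 = 0.405472
T(2,2) = 0.405472 + (0.405472 − 0.405555)/15 = 0.405466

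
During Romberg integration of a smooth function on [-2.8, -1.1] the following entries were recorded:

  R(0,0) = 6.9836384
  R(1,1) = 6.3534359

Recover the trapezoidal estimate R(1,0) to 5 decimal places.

From R(1,1) = (4·R(1,0) − R(0,0))/3, solve for R(1,0):
4·R(1,0) = 3·6.3534359 + 6.9836384 = 26.0439461
R(1,0) = 6.5109865

6.51099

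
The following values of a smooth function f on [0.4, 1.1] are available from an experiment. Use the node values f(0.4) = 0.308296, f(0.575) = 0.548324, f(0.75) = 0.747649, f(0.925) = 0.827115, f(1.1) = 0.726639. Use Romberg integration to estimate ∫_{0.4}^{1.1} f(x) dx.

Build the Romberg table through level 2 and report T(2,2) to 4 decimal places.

T(0,0) (trapezoid, 1 panel, h=0.7000): 0.362227
T(1,0) (trapezoid, 2 panels, h=0.3500): 0.442791
T(2,0) (trapezoid, 4 panels, h=0.1750): 0.462097
T(1,1) = 0.442791 + (0.442791 − 0.362227)/3 = 0.469646
T(2,1) = 0.462097 + (0.462097 − 0.442791)/3 = 0.468532
T(2,2) = 0.468532 + (0.468532 − 0.469646)/15 = 0.468458

0.4685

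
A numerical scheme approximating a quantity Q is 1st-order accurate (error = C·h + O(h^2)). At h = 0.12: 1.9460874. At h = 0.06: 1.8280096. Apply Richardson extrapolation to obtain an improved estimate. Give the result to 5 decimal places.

1.70993

The leading error scales as h; refining by a factor of 2 reduces it by 2^1 = 2.
Extrapolated value = (2·A(h/2) − A(h)) / (2 − 1)
= (2·1.8280096 − 1.9460874) / 1
= 1.7099318 / 1 = 1.7099318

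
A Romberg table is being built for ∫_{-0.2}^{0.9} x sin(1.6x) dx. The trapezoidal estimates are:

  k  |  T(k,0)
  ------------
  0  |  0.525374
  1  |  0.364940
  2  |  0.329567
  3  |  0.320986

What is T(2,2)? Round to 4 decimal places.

0.3182

T(1,1) = 0.364940 + (0.364940 − 0.525374)/3 = 0.311462
T(2,1) = 0.329567 + (0.329567 − 0.364940)/3 = 0.317776
T(2,2) = 0.317776 + (0.317776 − 0.311462)/15 = 0.318197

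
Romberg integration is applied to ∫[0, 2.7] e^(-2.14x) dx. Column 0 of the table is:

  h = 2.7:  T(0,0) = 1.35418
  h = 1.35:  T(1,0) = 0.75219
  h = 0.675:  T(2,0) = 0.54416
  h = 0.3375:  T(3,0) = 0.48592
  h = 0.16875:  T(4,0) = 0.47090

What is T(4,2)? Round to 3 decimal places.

0.466

T(3,1) = 0.48592 + (0.48592 − 0.54416)/3 = 0.46651
T(4,1) = 0.47090 + (0.47090 − 0.48592)/3 = 0.46589
T(4,2) = (16·0.46589 − 0.46651) / 15 = 0.46585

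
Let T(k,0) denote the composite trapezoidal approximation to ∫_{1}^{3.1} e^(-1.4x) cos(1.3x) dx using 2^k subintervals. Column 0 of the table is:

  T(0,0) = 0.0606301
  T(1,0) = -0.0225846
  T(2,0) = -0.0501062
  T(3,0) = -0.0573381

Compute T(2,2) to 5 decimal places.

-0.05988

T(1,1) = -0.0225846 + (-0.0225846 − 0.0606301)/3 = -0.0503228
T(2,1) = -0.0501062 + (-0.0501062 − (-0.0225846))/3 = -0.0592801
T(2,2) = (16·(-0.0592801) − (-0.0503228)) / 15 = -0.0598773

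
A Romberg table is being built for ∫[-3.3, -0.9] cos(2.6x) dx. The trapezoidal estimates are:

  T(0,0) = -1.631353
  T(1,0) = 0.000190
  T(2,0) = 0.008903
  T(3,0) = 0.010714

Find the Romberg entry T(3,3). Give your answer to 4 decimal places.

Richardson extrapolation on the trapezoidal column (denominator 4−1=3):
T(1,1) = (4·0.000190 − (-1.631353)) / 3 = 0.544038
T(2,1) = (4·0.008903 − 0.000190) / 3 = 0.011807
T(3,1) = 0.010714 + (0.010714 − 0.008903)/3 = 0.011318
T(2,2) = (16·0.011807 − 0.544038) / 15 = -0.023675
T(3,2) = (16·0.011318 − 0.011807) / 15 = 0.011285
T(3,3) = (64·0.011285 − (-0.023675)) / 63 = 0.011840

0.0118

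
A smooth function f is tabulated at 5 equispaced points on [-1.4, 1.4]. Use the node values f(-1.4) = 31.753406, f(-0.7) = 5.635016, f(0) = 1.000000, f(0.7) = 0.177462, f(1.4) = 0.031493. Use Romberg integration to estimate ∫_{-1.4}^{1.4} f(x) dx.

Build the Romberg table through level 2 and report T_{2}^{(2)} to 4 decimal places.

13.0820

T_{0}^{(0)} (trapezoid, 1 panel, h=2.8000): 44.498859
T_{1}^{(0)} (trapezoid, 2 panels, h=1.4000): 23.649429
T_{2}^{(0)} (trapezoid, 4 panels, h=0.7000): 15.893449
T_{1}^{(1)} = 23.649429 + (23.649429 − 44.498859)/3 = 16.699619
T_{2}^{(1)} = 15.893449 + (15.893449 − 23.649429)/3 = 13.308122
T_{2}^{(2)} = 13.308122 + (13.308122 − 16.699619)/15 = 13.082022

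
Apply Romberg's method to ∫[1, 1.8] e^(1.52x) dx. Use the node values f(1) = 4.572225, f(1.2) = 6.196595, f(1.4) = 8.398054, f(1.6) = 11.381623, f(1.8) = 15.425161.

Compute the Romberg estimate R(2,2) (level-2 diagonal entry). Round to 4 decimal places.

7.1401

R(0,0) (trapezoid, 1 panel, h=0.8000): 7.998954
R(1,0) (trapezoid, 2 panels, h=0.4000): 7.358699
R(2,0) (trapezoid, 4 panels, h=0.2000): 7.194993
R(1,1) = 7.358699 + (7.358699 − 7.998954)/3 = 7.145281
R(2,1) = 7.194993 + (7.194993 − 7.358699)/3 = 7.140424
R(2,2) = 7.140424 + (7.140424 − 7.145281)/15 = 7.140100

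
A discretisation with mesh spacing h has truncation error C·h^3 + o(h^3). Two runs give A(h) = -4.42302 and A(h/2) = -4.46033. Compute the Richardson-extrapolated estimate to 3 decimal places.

Extrapolated value = (8·A(h/2) − A(h)) / (8 − 1)
= (8·(-4.46033) − (-4.42302)) / 7
= -31.25962 / 7 = -4.46566

-4.466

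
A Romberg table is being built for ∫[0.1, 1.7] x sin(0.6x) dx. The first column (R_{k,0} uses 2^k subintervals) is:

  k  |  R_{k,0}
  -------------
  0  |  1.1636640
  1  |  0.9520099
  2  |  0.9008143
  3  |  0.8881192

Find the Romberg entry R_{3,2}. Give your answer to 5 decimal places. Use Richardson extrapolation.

Richardson extrapolation on the trapezoidal column (denominator 4−1=3):
R_{2,1} = (4·0.9008143 − 0.9520099) / 3 = 0.8837491
R_{3,1} = 0.8881192 + (0.8881192 − 0.9008143)/3 = 0.8838875
R_{3,2} = 0.8838875 + (0.8838875 − 0.8837491)/15 = 0.8838967

0.88390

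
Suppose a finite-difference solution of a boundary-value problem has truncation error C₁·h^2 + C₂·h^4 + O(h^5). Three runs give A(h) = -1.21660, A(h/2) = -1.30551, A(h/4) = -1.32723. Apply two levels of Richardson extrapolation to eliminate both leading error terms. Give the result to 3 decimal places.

-1.334

First eliminate the h^2 term (factor 2^2 = 4):
  B₁ = (4·(-1.30551) − (-1.21660))/3 = -1.33515
  B₂ = (4·(-1.32723) − (-1.30551))/3 = -1.33447
Then eliminate the h^4 term (factor 2^4 = 16):
  (16·(-1.33447) − (-1.33515))/15 = -1.33442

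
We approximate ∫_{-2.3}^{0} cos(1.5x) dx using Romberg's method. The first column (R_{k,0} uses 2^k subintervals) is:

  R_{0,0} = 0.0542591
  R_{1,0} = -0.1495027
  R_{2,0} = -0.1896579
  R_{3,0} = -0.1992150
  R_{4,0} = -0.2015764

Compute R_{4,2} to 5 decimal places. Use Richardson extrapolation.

R_{3,1} = (4·(-0.1992150) − (-0.1896579)) / 3 = -0.2024007
R_{4,1} = (4·(-0.2015764) − (-0.1992150)) / 3 = -0.2023635
R_{4,2} = -0.2023635 + (-0.2023635 − (-0.2024007))/15 = -0.2023610

-0.20236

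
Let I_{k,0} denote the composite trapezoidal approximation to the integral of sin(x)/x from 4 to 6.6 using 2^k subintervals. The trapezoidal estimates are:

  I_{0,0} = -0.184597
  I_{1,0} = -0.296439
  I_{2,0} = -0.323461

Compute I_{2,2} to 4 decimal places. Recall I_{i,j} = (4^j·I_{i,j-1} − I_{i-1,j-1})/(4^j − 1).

-0.3324

Richardson extrapolation on the trapezoidal column (denominator 4−1=3):
I_{1,1} = (4·(-0.296439) − (-0.184597)) / 3 = -0.333720
I_{2,1} = -0.323461 + (-0.323461 − (-0.296439))/3 = -0.332468
I_{2,2} = (16·(-0.332468) − (-0.333720)) / 15 = -0.332385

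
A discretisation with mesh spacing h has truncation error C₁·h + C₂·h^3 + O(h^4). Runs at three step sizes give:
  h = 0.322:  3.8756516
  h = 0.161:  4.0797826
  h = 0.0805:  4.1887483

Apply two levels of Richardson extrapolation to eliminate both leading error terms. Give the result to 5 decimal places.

4.29969

First eliminate the h term (factor 2^1 = 2):
  B₁ = (2·4.0797826 − 3.8756516)/1 = 4.2839136
  B₂ = (2·4.1887483 − 4.0797826)/1 = 4.2977140
Then eliminate the h^3 term (factor 2^3 = 8):
  (8·4.2977140 − 4.2839136)/7 = 4.2996855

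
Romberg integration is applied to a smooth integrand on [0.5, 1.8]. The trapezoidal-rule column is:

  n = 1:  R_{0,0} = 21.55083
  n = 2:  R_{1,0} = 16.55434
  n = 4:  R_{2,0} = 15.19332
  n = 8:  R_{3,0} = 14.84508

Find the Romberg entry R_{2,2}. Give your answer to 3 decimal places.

14.730

Richardson extrapolation on the trapezoidal column (denominator 4−1=3):
R_{1,1} = 16.55434 + (16.55434 − 21.55083)/3 = 14.88884
R_{2,1} = 15.19332 + (15.19332 − 16.55434)/3 = 14.73965
R_{2,2} = 14.73965 + (14.73965 − 14.88884)/15 = 14.72970
(Column j=1 coincides with Simpson's rule on the same nodes.)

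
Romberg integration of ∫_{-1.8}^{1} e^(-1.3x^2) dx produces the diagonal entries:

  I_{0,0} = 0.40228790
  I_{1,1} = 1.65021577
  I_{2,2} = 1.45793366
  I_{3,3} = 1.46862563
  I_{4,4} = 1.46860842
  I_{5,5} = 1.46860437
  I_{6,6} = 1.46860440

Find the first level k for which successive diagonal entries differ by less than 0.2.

k = 2

|I_{1,1} − I_{0,0}| = 1.24792787 ≥ 0.2
|I_{2,2} − I_{1,1}| = 0.19228211 < 0.2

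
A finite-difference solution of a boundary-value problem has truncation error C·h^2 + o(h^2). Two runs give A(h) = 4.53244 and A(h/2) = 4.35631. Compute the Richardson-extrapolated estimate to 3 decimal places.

Extrapolated value = (4·A(h/2) − A(h)) / (4 − 1)
= (4·4.35631 − 4.53244) / 3
= 12.89280 / 3 = 4.29760

4.298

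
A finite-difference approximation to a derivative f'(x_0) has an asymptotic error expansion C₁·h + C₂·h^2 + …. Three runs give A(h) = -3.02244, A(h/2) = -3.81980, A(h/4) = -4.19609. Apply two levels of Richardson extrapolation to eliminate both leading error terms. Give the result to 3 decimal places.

-4.557

First eliminate the h term (factor 2^1 = 2):
  B₁ = (2·(-3.81980) − (-3.02244))/1 = -4.61716
  B₂ = (2·(-4.19609) − (-3.81980))/1 = -4.57238
Then eliminate the h^2 term (factor 2^2 = 4):
  (4·(-4.57238) − (-4.61716))/3 = -4.55745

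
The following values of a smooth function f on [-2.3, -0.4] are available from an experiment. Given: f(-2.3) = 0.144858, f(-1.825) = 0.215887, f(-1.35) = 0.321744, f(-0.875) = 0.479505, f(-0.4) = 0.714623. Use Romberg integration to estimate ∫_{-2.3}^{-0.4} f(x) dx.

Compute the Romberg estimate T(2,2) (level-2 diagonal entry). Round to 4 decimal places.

T(0,0) (trapezoid, 1 panel, h=1.9000): 0.816507
T(1,0) (trapezoid, 2 panels, h=0.9500): 0.713910
T(2,0) (trapezoid, 4 panels, h=0.4750): 0.687266
T(1,1) = 0.713910 + (0.713910 − 0.816507)/3 = 0.679711
T(2,1) = 0.687266 + (0.687266 − 0.713910)/3 = 0.678385
T(2,2) = 0.678385 + (0.678385 − 0.679711)/15 = 0.678297

0.6783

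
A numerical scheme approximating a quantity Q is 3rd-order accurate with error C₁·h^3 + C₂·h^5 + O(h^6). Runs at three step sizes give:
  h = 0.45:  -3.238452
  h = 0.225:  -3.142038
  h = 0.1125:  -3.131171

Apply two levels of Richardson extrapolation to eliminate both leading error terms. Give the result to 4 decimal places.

First eliminate the h^3 term (factor 2^3 = 8):
  B₁ = (8·(-3.142038) − (-3.238452))/7 = -3.128265
  B₂ = (8·(-3.131171) − (-3.142038))/7 = -3.129619
Then eliminate the h^5 term (factor 2^5 = 32):
  (32·(-3.129619) − (-3.128265))/31 = -3.129663

-3.1297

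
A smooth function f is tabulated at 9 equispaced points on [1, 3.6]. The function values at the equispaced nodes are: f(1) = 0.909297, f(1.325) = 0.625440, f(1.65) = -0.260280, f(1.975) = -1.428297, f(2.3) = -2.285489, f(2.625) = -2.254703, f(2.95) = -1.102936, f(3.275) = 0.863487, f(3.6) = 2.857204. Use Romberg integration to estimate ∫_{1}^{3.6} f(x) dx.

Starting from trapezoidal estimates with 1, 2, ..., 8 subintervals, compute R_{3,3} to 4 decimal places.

R_{0,0} (trapezoid, 1 panel, h=2.6000): 4.896451
R_{1,0} (trapezoid, 2 panels, h=1.3000): -0.522910
R_{2,0} (trapezoid, 4 panels, h=0.6500): -1.147545
R_{3,0} (trapezoid, 8 panels, h=0.3250): -1.286846
R_{1,1} = -0.522910 + (-0.522910 − 4.896451)/3 = -2.329364
R_{2,1} = -1.147545 + (-1.147545 − (-0.522910))/3 = -1.355757
R_{3,1} = -1.286846 + (-1.286846 − (-1.147545))/3 = -1.333280
R_{2,2} = -1.355757 + (-1.355757 − (-2.329364))/15 = -1.290850
R_{3,2} = -1.333280 + (-1.333280 − (-1.355757))/15 = -1.331782
R_{3,3} = -1.331782 + (-1.331782 − (-1.290850))/63 = -1.332432

-1.3324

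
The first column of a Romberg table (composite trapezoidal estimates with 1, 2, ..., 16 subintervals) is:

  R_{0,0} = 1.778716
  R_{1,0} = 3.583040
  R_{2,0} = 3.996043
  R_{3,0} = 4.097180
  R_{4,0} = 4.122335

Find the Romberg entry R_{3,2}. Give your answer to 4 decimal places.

4.1307

R_{2,1} = (4·3.996043 − 3.583040) / 3 = 4.133711
R_{3,1} = 4.097180 + (4.097180 − 3.996043)/3 = 4.130892
R_{3,2} = (16·4.130892 − 4.133711) / 15 = 4.130704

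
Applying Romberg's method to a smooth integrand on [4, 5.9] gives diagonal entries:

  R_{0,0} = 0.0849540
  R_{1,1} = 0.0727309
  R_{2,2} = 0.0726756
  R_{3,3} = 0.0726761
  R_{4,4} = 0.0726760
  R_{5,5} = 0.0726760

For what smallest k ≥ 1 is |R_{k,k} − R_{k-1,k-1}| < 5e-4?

|R_{1,1} − R_{0,0}| = 0.0122231 ≥ 5e-4
|R_{2,2} − R_{1,1}| = 0.0000553 < 5e-4

k = 2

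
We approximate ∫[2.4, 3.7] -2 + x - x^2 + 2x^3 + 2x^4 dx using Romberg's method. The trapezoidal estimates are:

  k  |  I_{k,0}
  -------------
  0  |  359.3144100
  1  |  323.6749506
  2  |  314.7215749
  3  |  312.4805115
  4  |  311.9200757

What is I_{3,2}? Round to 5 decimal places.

311.73325

Richardson extrapolation on the trapezoidal column (denominator 4−1=3):
I_{2,1} = 314.7215749 + (314.7215749 − 323.6749506)/3 = 311.7371163
I_{3,1} = 312.4805115 + (312.4805115 − 314.7215749)/3 = 311.7334904
I_{3,2} = (16·311.7334904 − 311.7371163) / 15 = 311.7332487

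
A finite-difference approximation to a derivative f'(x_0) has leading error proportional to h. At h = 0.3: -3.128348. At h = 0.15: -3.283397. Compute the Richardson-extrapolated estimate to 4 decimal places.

-3.4384

The leading error scales as h; refining by a factor of 2 reduces it by 2^1 = 2.
Extrapolated value = (2·A(h/2) − A(h)) / (2 − 1)
= (2·(-3.283397) − (-3.128348)) / 1
= -3.438446 / 1 = -3.438446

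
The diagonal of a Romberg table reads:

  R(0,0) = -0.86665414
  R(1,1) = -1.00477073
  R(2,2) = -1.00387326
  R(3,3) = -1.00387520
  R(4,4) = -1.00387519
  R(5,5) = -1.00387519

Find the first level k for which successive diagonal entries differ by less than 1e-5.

|R(1,1) − R(0,0)| = 0.13811659 ≥ 1e-5
|R(2,2) − R(1,1)| = 0.00089747 ≥ 1e-5
|R(3,3) − R(2,2)| = 0.00000194 < 1e-5

k = 3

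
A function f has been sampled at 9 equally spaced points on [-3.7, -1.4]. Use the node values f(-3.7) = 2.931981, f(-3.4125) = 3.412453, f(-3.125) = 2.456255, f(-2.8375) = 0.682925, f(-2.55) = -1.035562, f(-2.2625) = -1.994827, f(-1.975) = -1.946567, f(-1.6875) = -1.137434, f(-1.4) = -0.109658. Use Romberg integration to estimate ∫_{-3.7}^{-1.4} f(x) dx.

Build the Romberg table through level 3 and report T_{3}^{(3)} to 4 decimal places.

0.5381

T_{0}^{(0)} (trapezoid, 1 panel, h=2.3000): 3.245671
T_{1}^{(0)} (trapezoid, 2 panels, h=1.1500): 0.431939
T_{2}^{(0)} (trapezoid, 4 panels, h=0.5750): 0.509040
T_{3}^{(0)} (trapezoid, 8 panels, h=0.2875): 0.531416
T_{1}^{(1)} = 0.431939 + (0.431939 − 3.245671)/3 = -0.505972
T_{2}^{(1)} = 0.509040 + (0.509040 − 0.431939)/3 = 0.534740
T_{3}^{(1)} = 0.531416 + (0.531416 − 0.509040)/3 = 0.538875
T_{2}^{(2)} = 0.534740 + (0.534740 − (-0.505972))/15 = 0.604121
T_{3}^{(2)} = 0.538875 + (0.538875 − 0.534740)/15 = 0.539151
T_{3}^{(3)} = 0.539151 + (0.539151 − 0.604121)/63 = 0.538120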